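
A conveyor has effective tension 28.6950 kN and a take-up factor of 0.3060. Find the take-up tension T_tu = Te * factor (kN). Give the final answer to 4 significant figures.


T_tu = 28.6950 * 0.3060
T_tu = 8.781 kN


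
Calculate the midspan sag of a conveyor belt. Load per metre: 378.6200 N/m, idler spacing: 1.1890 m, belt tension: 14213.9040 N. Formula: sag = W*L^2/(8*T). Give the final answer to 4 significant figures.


sag = 378.6200 * 1.1890^2 / (8 * 14213.9040)
sag = 0.004707 m


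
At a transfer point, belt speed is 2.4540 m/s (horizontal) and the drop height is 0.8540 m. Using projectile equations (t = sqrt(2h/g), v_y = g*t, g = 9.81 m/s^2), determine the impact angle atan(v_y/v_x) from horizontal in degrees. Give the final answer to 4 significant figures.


t = sqrt(2*0.8540/9.81) = 0.417263 s
v_y = 9.81 * 0.417263 = 4.09335 m/s
angle = atan(4.09335 / 2.4540) = 59.06 deg


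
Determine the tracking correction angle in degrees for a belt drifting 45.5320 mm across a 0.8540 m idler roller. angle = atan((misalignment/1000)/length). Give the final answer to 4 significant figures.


misalign_m = 45.5320 / 1000 = 0.045532 m
angle = atan(0.045532 / 0.8540)
angle = 3.052 deg


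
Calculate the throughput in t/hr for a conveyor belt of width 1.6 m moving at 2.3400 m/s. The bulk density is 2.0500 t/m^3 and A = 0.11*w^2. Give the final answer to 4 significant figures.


A = 0.11 * 1.6^2 = 0.2816 m^2
C = 0.2816 * 2.3400 * 2.0500 * 3600
C = 4863 t/hr


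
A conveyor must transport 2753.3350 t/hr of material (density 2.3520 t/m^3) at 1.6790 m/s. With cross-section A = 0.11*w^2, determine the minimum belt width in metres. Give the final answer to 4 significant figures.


A_req = 2753.3350 / (1.6790 * 2.3520 * 3600) = 0.193673 m^2
w = sqrt(0.193673 / 0.11)
w = 1.327 m


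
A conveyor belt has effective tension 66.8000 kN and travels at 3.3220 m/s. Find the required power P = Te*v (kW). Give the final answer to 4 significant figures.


P = Te * v = 66.8000 * 3.3220
P = 221.9 kW


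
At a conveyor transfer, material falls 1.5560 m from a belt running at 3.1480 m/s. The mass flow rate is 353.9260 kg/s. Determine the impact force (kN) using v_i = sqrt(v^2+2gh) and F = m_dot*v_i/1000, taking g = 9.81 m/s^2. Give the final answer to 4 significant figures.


v_i = sqrt(3.1480^2 + 2*9.81*1.5560) = 6.35914 m/s
F = 353.9260 * 6.35914 / 1000
F = 2.251 kN


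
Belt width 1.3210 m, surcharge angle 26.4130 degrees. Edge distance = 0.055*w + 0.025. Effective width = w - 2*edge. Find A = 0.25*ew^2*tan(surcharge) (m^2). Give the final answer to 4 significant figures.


edge = 0.055*1.3210 + 0.025 = 0.097655 m
ew = 1.3210 - 2*0.097655 = 1.12569 m
A = 0.25 * 1.12569^2 * tan(26.4130 deg)
A = 0.1573 m^2


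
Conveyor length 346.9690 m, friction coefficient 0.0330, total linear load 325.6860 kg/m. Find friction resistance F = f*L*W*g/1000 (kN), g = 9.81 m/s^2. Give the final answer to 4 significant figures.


F = 0.0330 * 346.9690 * 325.6860 * 9.81 / 1000
F = 36.58 kN


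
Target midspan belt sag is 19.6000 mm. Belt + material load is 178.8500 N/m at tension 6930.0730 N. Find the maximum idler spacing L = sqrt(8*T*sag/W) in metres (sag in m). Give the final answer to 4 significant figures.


sag = 19.6000/1000 = 0.019600 m
L = sqrt(8 * 6930.0730 * 0.019600 / 178.8500)
L = 2.465 m


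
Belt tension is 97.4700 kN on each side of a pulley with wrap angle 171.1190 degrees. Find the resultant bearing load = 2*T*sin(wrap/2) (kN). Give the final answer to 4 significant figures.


F = 2 * 97.4700 * sin(171.1190/2 deg)
F = 194.4 kN


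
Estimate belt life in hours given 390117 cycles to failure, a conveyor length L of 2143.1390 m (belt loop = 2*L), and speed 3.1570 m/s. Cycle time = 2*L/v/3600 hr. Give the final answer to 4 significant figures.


cycle_time = 2 * 2143.1390 / 3.1570 / 3600 = 0.377141 hr
life = 390117 * 0.377141 = 147100 hours


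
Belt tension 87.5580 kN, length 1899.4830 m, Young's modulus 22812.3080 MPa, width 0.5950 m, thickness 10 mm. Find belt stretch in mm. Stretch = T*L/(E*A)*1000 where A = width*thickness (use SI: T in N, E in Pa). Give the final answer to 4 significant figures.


A = 0.5950 * 0.01 = 0.00595 m^2
Stretch = 87.5580*1000 * 1899.4830 / (22812.3080e6 * 0.00595) * 1000
Stretch = 1225 mm


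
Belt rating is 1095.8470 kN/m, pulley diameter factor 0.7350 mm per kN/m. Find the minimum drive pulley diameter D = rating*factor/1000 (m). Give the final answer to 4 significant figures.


D = 1095.8470 * 0.7350 / 1000
D = 0.8054 m


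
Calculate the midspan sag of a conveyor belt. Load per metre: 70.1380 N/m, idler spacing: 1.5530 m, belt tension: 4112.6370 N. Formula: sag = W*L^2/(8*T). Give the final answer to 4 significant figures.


sag = 70.1380 * 1.5530^2 / (8 * 4112.6370)
sag = 0.005141 m


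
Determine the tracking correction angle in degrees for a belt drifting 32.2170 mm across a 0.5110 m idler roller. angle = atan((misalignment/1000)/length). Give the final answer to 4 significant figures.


misalign_m = 32.2170 / 1000 = 0.032217 m
angle = atan(0.032217 / 0.5110)
angle = 3.608 deg


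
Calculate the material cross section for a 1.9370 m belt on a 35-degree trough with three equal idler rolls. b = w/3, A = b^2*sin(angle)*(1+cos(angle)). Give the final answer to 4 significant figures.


b = 1.9370/3 = 0.645667 m
A = 0.645667^2 * sin(35 deg) * (1 + cos(35 deg))
A = 0.4350 m^2


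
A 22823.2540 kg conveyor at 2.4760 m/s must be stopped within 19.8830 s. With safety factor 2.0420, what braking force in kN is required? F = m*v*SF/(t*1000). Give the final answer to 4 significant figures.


F = 22823.2540 * 2.4760 / 19.8830 * 2.0420 / 1000
F = 5.804 kN


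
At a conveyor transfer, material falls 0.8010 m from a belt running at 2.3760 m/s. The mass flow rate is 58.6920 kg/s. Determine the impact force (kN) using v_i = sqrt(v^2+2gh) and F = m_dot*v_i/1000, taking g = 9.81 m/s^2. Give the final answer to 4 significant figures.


v_i = sqrt(2.3760^2 + 2*9.81*0.8010) = 4.6218 m/s
F = 58.6920 * 4.6218 / 1000
F = 0.2713 kN


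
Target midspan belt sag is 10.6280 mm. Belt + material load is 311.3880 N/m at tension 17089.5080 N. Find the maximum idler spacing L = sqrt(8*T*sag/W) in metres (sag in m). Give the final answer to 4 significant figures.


sag = 10.6280/1000 = 0.010628 m
L = sqrt(8 * 17089.5080 * 0.010628 / 311.3880)
L = 2.160 m


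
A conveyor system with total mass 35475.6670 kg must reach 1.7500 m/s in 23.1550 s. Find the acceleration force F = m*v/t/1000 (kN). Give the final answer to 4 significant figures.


F = 35475.6670 * 1.7500 / 23.1550 / 1000
F = 2.681 kN


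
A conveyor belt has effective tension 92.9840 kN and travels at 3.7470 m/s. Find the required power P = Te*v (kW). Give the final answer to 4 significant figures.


P = Te * v = 92.9840 * 3.7470
P = 348.4 kW


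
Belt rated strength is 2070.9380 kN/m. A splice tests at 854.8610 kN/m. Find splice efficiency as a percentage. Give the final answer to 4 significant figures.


Eff = 854.8610 / 2070.9380 * 100
Eff = 41.28 %


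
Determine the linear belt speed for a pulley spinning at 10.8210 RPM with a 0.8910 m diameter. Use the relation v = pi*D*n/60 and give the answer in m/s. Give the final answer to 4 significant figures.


v = pi * 0.8910 * 10.8210 / 60
v = 0.5048 m/s


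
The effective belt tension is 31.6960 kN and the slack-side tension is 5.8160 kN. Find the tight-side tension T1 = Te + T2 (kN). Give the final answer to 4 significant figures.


T1 = Te + T2 = 31.6960 + 5.8160
T1 = 37.51 kN


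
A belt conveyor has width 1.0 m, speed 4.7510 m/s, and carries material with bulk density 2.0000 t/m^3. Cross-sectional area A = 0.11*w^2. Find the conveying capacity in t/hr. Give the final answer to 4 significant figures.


A = 0.11 * 1.0^2 = 0.11 m^2
C = 0.11 * 4.7510 * 2.0000 * 3600
C = 3763 t/hr


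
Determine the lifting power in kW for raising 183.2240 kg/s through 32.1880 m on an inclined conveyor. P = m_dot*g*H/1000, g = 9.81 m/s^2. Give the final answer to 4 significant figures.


P = 183.2240 * 9.81 * 32.1880 / 1000
P = 57.86 kW


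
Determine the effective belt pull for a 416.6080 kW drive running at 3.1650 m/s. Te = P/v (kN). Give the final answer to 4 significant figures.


Te = P / v = 416.6080 / 3.1650
Te = 131.6 kN


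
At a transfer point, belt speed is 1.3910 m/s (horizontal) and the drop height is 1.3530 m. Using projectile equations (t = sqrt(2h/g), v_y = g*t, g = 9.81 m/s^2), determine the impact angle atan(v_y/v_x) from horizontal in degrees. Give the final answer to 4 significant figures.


t = sqrt(2*1.3530/9.81) = 0.525206 s
v_y = 9.81 * 0.525206 = 5.15227 m/s
angle = atan(5.15227 / 1.3910) = 74.89 deg


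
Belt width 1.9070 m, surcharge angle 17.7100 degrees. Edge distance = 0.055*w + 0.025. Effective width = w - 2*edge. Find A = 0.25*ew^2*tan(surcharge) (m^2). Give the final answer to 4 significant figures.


edge = 0.055*1.9070 + 0.025 = 0.129885 m
ew = 1.9070 - 2*0.129885 = 1.64723 m
A = 0.25 * 1.64723^2 * tan(17.7100 deg)
A = 0.2166 m^2


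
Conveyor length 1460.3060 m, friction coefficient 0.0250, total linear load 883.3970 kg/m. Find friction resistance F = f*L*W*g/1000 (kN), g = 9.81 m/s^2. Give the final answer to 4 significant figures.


F = 0.0250 * 1460.3060 * 883.3970 * 9.81 / 1000
F = 316.4 kN


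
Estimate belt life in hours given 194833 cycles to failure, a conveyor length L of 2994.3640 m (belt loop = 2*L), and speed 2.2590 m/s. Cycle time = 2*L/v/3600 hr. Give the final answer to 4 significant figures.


cycle_time = 2 * 2994.3640 / 2.2590 / 3600 = 0.736404 hr
life = 194833 * 0.736404 = 143500 hours


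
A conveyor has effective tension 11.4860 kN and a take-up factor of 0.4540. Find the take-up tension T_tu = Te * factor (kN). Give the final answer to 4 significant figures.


T_tu = 11.4860 * 0.4540
T_tu = 5.215 kN


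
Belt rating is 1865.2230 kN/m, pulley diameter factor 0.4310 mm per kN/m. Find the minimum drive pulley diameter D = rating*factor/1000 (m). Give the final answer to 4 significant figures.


D = 1865.2230 * 0.4310 / 1000
D = 0.8039 m


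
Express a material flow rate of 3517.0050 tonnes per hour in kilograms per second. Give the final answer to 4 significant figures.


m_dot = 3517.0050 * 1000 / 3600
m_dot = 976.9 kg/s


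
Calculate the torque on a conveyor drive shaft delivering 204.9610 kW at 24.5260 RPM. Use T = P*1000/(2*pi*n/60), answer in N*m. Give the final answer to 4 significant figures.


omega = 2*pi*24.5260/60 = 2.56836 rad/s
T = 204.9610*1000 / 2.56836
T = 79800 N*m


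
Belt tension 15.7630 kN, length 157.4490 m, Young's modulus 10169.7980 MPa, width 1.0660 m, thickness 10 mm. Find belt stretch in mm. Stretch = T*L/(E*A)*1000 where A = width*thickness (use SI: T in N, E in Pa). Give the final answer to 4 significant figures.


A = 1.0660 * 0.01 = 0.01066 m^2
Stretch = 15.7630*1000 * 157.4490 / (10169.7980e6 * 0.01066) * 1000
Stretch = 22.89 mm


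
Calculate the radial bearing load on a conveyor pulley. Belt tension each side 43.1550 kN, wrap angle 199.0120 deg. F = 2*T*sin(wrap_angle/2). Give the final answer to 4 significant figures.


F = 2 * 43.1550 * sin(199.0120/2 deg)
F = 85.12 kN


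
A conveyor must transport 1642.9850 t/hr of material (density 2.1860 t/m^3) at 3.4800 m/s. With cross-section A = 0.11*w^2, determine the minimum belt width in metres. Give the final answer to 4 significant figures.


A_req = 1642.9850 / (3.4800 * 2.1860 * 3600) = 0.0599932 m^2
w = sqrt(0.0599932 / 0.11)
w = 0.7385 m


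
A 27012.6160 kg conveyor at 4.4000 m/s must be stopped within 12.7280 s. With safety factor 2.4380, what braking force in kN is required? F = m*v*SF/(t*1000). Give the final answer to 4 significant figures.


F = 27012.6160 * 4.4000 / 12.7280 * 2.4380 / 1000
F = 22.77 kN


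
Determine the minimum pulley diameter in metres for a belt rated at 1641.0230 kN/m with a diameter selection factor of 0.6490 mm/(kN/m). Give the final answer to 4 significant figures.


D = 1641.0230 * 0.6490 / 1000
D = 1.065 m


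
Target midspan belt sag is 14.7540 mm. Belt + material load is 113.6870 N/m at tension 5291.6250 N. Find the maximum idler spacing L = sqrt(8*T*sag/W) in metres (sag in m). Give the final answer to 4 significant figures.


sag = 14.7540/1000 = 0.014754 m
L = sqrt(8 * 5291.6250 * 0.014754 / 113.6870)
L = 2.344 m


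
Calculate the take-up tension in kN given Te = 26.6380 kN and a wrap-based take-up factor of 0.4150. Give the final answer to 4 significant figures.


T_tu = 26.6380 * 0.4150
T_tu = 11.05 kN


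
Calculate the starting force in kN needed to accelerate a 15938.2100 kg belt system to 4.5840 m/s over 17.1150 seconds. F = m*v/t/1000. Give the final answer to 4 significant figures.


F = 15938.2100 * 4.5840 / 17.1150 / 1000
F = 4.269 kN


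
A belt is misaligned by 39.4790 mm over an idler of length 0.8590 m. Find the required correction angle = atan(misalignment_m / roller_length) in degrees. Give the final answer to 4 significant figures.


misalign_m = 39.4790 / 1000 = 0.039479 m
angle = atan(0.039479 / 0.8590)
angle = 2.631 deg


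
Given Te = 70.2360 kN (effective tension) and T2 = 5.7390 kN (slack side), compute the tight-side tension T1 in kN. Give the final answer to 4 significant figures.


T1 = Te + T2 = 70.2360 + 5.7390
T1 = 75.98 kN


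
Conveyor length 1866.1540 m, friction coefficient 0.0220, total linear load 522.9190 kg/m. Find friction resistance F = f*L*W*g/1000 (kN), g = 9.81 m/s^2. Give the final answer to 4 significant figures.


F = 0.0220 * 1866.1540 * 522.9190 * 9.81 / 1000
F = 210.6 kN


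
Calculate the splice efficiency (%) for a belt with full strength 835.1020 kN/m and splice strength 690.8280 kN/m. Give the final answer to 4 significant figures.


Eff = 690.8280 / 835.1020 * 100
Eff = 82.72 %


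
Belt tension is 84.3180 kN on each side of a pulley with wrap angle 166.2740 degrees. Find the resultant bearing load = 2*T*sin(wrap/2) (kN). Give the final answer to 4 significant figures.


F = 2 * 84.3180 * sin(166.2740/2 deg)
F = 167.4 kN


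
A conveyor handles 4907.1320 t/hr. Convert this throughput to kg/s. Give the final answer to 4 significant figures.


m_dot = 4907.1320 * 1000 / 3600
m_dot = 1363 kg/s


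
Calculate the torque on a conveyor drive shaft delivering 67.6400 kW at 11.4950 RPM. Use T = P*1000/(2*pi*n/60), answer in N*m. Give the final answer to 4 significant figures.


omega = 2*pi*11.4950/60 = 1.20375 rad/s
T = 67.6400*1000 / 1.20375
T = 56190 N*m


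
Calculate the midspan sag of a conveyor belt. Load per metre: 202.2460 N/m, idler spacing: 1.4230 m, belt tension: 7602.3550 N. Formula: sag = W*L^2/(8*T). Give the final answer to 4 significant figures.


sag = 202.2460 * 1.4230^2 / (8 * 7602.3550)
sag = 0.006734 m


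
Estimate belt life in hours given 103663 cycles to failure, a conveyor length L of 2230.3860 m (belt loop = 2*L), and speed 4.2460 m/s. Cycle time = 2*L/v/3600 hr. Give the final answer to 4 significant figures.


cycle_time = 2 * 2230.3860 / 4.2460 / 3600 = 0.291828 hr
life = 103663 * 0.291828 = 30250 hours


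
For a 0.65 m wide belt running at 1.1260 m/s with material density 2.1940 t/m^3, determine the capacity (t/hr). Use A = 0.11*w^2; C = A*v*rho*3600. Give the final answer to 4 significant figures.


A = 0.11 * 0.65^2 = 0.046475 m^2
C = 0.046475 * 1.1260 * 2.1940 * 3600
C = 413.3 t/hr


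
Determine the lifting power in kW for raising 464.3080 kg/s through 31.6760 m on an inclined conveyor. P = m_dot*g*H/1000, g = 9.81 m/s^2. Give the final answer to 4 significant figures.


P = 464.3080 * 9.81 * 31.6760 / 1000
P = 144.3 kW


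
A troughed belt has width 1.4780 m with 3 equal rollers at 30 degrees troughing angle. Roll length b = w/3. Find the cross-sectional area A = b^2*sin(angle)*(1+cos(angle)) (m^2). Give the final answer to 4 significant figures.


b = 1.4780/3 = 0.492667 m
A = 0.492667^2 * sin(30 deg) * (1 + cos(30 deg))
A = 0.2265 m^2


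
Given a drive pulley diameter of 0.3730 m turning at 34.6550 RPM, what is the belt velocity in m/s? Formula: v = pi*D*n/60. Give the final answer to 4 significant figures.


v = pi * 0.3730 * 34.6550 / 60
v = 0.6768 m/s


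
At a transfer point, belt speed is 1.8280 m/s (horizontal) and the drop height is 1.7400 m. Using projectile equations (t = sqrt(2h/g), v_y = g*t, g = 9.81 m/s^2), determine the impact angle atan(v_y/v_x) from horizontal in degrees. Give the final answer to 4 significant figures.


t = sqrt(2*1.7400/9.81) = 0.595601 s
v_y = 9.81 * 0.595601 = 5.84285 m/s
angle = atan(5.84285 / 1.8280) = 72.63 deg


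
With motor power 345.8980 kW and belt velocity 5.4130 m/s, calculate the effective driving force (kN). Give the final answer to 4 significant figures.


Te = P / v = 345.8980 / 5.4130
Te = 63.90 kN


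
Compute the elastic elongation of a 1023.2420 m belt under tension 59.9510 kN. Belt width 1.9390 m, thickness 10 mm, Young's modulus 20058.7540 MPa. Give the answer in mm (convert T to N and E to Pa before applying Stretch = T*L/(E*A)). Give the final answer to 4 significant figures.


A = 1.9390 * 0.01 = 0.01939 m^2
Stretch = 59.9510*1000 * 1023.2420 / (20058.7540e6 * 0.01939) * 1000
Stretch = 157.7 mm


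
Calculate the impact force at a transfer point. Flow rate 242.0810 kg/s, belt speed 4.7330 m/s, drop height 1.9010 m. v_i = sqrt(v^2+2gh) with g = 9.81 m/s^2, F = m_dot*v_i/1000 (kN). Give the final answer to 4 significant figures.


v_i = sqrt(4.7330^2 + 2*9.81*1.9010) = 7.72651 m/s
F = 242.0810 * 7.72651 / 1000
F = 1.870 kN


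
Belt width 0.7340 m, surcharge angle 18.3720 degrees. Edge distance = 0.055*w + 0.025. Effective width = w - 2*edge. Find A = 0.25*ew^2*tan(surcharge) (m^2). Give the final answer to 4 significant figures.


edge = 0.055*0.7340 + 0.025 = 0.06537 m
ew = 0.7340 - 2*0.06537 = 0.60326 m
A = 0.25 * 0.60326^2 * tan(18.3720 deg)
A = 0.03022 m^2


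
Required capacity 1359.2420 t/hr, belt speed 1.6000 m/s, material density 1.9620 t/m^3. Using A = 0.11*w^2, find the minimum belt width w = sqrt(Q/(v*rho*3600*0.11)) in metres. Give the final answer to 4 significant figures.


A_req = 1359.2420 / (1.6000 * 1.9620 * 3600) = 0.120275 m^2
w = sqrt(0.120275 / 0.11)
w = 1.046 m


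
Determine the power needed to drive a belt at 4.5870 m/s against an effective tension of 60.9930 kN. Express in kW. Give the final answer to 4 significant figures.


P = Te * v = 60.9930 * 4.5870
P = 279.8 kW


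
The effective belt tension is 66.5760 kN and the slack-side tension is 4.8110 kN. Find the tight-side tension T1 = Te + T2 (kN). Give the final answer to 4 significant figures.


T1 = Te + T2 = 66.5760 + 4.8110
T1 = 71.39 kN


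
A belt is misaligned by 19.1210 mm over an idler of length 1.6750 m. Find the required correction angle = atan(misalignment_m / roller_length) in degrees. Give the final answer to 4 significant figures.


misalign_m = 19.1210 / 1000 = 0.019121 m
angle = atan(0.019121 / 1.6750)
angle = 0.6540 deg


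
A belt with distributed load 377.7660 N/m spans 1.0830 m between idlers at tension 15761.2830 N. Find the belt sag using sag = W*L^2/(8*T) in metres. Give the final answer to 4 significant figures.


sag = 377.7660 * 1.0830^2 / (8 * 15761.2830)
sag = 0.003514 m


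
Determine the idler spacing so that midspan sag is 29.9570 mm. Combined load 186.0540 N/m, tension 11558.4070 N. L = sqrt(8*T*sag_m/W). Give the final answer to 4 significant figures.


sag = 29.9570/1000 = 0.029957 m
L = sqrt(8 * 11558.4070 * 0.029957 / 186.0540)
L = 3.859 m


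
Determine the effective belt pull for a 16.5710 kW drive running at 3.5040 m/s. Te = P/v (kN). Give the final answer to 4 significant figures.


Te = P / v = 16.5710 / 3.5040
Te = 4.729 kN


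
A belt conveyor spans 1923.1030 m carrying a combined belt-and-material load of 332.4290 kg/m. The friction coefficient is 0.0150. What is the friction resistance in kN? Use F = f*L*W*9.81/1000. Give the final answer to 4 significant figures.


F = 0.0150 * 1923.1030 * 332.4290 * 9.81 / 1000
F = 94.07 kN


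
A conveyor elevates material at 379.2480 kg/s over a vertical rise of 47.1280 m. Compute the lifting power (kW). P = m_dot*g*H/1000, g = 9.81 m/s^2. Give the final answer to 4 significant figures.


P = 379.2480 * 9.81 * 47.1280 / 1000
P = 175.3 kW


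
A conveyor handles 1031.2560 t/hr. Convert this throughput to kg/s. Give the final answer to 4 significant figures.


m_dot = 1031.2560 * 1000 / 3600
m_dot = 286.5 kg/s


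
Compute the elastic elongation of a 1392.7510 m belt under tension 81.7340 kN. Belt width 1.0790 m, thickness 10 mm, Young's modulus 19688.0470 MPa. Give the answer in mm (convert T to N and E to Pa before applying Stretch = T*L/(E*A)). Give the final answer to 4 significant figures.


A = 1.0790 * 0.01 = 0.01079 m^2
Stretch = 81.7340*1000 * 1392.7510 / (19688.0470e6 * 0.01079) * 1000
Stretch = 535.9 mm


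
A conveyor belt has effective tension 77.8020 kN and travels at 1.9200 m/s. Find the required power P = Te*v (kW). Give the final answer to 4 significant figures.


P = Te * v = 77.8020 * 1.9200
P = 149.4 kW


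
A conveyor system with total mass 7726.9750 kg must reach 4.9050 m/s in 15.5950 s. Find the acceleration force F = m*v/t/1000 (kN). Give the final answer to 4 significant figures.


F = 7726.9750 * 4.9050 / 15.5950 / 1000
F = 2.430 kN


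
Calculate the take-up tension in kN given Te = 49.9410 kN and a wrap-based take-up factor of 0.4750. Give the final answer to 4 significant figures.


T_tu = 49.9410 * 0.4750
T_tu = 23.72 kN


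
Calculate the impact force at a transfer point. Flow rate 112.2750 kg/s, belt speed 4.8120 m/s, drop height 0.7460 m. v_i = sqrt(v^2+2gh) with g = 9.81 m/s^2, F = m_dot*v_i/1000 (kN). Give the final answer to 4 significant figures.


v_i = sqrt(4.8120^2 + 2*9.81*0.7460) = 6.14751 m/s
F = 112.2750 * 6.14751 / 1000
F = 0.6902 kN


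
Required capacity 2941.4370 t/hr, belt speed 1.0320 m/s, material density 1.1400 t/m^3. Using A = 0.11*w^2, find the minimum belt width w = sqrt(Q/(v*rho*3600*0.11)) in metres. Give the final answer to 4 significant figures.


A_req = 2941.4370 / (1.0320 * 1.1400 * 3600) = 0.6945 m^2
w = sqrt(0.6945 / 0.11)
w = 2.513 m


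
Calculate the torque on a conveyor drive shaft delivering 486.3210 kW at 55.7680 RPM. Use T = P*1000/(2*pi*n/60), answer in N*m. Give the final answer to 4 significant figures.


omega = 2*pi*55.7680/60 = 5.84001 rad/s
T = 486.3210*1000 / 5.84001
T = 83270 N*m


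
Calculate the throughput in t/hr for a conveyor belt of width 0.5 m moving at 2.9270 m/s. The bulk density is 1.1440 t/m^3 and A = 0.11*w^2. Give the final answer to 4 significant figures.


A = 0.11 * 0.5^2 = 0.0275 m^2
C = 0.0275 * 2.9270 * 1.1440 * 3600
C = 331.5 t/hr


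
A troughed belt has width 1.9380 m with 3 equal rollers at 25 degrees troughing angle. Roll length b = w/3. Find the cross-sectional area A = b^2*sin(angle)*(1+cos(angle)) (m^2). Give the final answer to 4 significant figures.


b = 1.9380/3 = 0.646 m
A = 0.646^2 * sin(25 deg) * (1 + cos(25 deg))
A = 0.3362 m^2


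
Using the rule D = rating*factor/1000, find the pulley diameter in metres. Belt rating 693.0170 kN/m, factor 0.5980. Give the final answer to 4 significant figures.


D = 693.0170 * 0.5980 / 1000
D = 0.4144 m


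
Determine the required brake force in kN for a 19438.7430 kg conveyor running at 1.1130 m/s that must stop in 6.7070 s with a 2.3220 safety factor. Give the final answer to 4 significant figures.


F = 19438.7430 * 1.1130 / 6.7070 * 2.3220 / 1000
F = 7.490 kN


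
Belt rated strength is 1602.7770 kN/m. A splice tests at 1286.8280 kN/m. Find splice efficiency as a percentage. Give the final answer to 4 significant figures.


Eff = 1286.8280 / 1602.7770 * 100
Eff = 80.29 %


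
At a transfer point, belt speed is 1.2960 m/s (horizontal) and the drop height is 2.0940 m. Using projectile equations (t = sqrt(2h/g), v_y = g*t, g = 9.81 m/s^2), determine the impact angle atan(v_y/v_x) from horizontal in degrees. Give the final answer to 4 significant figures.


t = sqrt(2*2.0940/9.81) = 0.653385 s
v_y = 9.81 * 0.653385 = 6.40971 m/s
angle = atan(6.40971 / 1.2960) = 78.57 deg


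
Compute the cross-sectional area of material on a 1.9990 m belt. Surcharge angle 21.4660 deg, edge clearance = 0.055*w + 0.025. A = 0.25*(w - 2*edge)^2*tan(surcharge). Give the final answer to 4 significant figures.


edge = 0.055*1.9990 + 0.025 = 0.134945 m
ew = 1.9990 - 2*0.134945 = 1.72911 m
A = 0.25 * 1.72911^2 * tan(21.4660 deg)
A = 0.2939 m^2


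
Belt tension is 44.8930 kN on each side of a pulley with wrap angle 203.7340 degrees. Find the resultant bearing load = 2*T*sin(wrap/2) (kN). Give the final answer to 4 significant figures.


F = 2 * 44.8930 * sin(203.7340/2 deg)
F = 87.87 kN


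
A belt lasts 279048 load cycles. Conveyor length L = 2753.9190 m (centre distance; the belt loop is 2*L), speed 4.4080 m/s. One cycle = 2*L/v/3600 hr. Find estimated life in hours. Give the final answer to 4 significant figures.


cycle_time = 2 * 2753.9190 / 4.4080 / 3600 = 0.347086 hr
life = 279048 * 0.347086 = 96850 hours


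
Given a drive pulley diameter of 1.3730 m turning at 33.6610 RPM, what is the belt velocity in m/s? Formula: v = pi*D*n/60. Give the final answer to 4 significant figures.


v = pi * 1.3730 * 33.6610 / 60
v = 2.420 m/s


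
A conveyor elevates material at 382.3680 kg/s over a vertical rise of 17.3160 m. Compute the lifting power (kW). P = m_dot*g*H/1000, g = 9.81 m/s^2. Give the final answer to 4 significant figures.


P = 382.3680 * 9.81 * 17.3160 / 1000
P = 64.95 kW


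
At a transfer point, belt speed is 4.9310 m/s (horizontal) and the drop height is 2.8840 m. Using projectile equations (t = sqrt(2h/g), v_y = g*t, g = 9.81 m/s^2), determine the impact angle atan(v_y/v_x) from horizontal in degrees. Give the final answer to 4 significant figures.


t = sqrt(2*2.8840/9.81) = 0.766793 s
v_y = 9.81 * 0.766793 = 7.52224 m/s
angle = atan(7.52224 / 4.9310) = 56.75 deg


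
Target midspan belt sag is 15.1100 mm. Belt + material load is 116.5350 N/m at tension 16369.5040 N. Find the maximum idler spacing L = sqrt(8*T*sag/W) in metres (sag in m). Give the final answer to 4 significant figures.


sag = 15.1100/1000 = 0.015110 m
L = sqrt(8 * 16369.5040 * 0.015110 / 116.5350)
L = 4.121 m


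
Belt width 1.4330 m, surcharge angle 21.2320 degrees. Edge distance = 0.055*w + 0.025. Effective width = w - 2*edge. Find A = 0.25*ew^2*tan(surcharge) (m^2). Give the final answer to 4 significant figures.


edge = 0.055*1.4330 + 0.025 = 0.103815 m
ew = 1.4330 - 2*0.103815 = 1.22537 m
A = 0.25 * 1.22537^2 * tan(21.2320 deg)
A = 0.1458 m^2


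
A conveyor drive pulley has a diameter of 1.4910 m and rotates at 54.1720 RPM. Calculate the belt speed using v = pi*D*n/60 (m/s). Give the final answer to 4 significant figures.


v = pi * 1.4910 * 54.1720 / 60
v = 4.229 m/s


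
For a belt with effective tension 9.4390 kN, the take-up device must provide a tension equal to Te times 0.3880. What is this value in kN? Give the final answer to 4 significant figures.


T_tu = 9.4390 * 0.3880
T_tu = 3.662 kN


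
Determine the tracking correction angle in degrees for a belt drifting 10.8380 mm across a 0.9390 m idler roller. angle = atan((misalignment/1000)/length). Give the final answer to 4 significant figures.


misalign_m = 10.8380 / 1000 = 0.010838 m
angle = atan(0.010838 / 0.9390)
angle = 0.6613 deg


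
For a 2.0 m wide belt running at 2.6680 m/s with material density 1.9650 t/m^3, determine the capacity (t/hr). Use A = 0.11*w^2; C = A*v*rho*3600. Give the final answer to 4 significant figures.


A = 0.11 * 2.0^2 = 0.44 m^2
C = 0.44 * 2.6680 * 1.9650 * 3600
C = 8304 t/hr


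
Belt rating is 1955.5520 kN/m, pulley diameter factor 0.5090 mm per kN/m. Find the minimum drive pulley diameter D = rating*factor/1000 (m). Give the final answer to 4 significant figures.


D = 1955.5520 * 0.5090 / 1000
D = 0.9954 m


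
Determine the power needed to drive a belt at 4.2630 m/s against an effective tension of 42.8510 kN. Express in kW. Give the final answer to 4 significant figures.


P = Te * v = 42.8510 * 4.2630
P = 182.7 kW


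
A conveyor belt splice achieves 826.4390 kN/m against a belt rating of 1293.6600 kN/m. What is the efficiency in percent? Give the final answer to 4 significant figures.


Eff = 826.4390 / 1293.6600 * 100
Eff = 63.88 %


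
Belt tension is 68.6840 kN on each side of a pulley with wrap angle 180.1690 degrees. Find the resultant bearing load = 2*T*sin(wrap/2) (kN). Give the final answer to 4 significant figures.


F = 2 * 68.6840 * sin(180.1690/2 deg)
F = 137.4 kN


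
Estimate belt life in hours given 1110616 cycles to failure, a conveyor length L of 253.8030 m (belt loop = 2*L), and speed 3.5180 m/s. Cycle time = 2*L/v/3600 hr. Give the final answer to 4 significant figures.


cycle_time = 2 * 253.8030 / 3.5180 / 3600 = 0.0400801 hr
life = 1110616 * 0.0400801 = 44510 hours


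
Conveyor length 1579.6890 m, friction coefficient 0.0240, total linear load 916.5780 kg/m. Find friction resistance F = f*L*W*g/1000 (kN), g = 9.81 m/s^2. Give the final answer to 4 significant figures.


F = 0.0240 * 1579.6890 * 916.5780 * 9.81 / 1000
F = 340.9 kN


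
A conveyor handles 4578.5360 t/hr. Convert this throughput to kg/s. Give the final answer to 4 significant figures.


m_dot = 4578.5360 * 1000 / 3600
m_dot = 1272 kg/s


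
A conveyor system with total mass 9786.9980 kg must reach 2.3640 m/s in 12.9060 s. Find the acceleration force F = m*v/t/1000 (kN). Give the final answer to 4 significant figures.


F = 9786.9980 * 2.3640 / 12.9060 / 1000
F = 1.793 kN


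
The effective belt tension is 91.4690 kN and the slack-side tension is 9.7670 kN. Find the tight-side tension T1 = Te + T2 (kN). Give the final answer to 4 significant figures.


T1 = Te + T2 = 91.4690 + 9.7670
T1 = 101.2 kN


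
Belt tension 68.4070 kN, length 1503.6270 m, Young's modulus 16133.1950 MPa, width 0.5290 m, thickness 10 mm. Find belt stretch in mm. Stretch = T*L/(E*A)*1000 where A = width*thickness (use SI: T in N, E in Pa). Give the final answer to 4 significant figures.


A = 0.5290 * 0.01 = 0.00529 m^2
Stretch = 68.4070*1000 * 1503.6270 / (16133.1950e6 * 0.00529) * 1000
Stretch = 1205 mm


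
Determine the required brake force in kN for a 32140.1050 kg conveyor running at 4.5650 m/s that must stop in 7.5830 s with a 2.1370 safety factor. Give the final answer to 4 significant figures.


F = 32140.1050 * 4.5650 / 7.5830 * 2.1370 / 1000
F = 41.35 kN


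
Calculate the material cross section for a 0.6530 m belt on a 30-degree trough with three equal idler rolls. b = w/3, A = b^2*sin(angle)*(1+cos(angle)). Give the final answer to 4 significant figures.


b = 0.6530/3 = 0.217667 m
A = 0.217667^2 * sin(30 deg) * (1 + cos(30 deg))
A = 0.04421 m^2


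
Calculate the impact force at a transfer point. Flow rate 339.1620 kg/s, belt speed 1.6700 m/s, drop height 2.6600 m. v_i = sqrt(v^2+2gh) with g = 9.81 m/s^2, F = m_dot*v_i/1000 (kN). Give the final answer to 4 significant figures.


v_i = sqrt(1.6700^2 + 2*9.81*2.6600) = 7.41472 m/s
F = 339.1620 * 7.41472 / 1000
F = 2.515 kN


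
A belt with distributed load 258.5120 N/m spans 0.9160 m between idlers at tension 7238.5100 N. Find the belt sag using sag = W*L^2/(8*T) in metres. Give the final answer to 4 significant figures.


sag = 258.5120 * 0.9160^2 / (8 * 7238.5100)
sag = 0.003746 m


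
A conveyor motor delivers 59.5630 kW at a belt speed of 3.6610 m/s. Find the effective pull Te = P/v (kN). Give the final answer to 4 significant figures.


Te = P / v = 59.5630 / 3.6610
Te = 16.27 kN


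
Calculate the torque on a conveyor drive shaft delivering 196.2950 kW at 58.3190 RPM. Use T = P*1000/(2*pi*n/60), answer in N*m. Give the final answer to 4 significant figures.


omega = 2*pi*58.3190/60 = 6.10715 rad/s
T = 196.2950*1000 / 6.10715
T = 32140 N*m


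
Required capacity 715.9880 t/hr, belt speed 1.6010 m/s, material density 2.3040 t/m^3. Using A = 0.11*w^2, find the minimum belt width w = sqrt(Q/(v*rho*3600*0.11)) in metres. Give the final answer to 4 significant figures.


A_req = 715.9880 / (1.6010 * 2.3040 * 3600) = 0.0539175 m^2
w = sqrt(0.0539175 / 0.11)
w = 0.7001 m


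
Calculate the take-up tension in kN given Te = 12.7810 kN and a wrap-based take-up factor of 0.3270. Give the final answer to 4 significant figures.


T_tu = 12.7810 * 0.3270
T_tu = 4.179 kN


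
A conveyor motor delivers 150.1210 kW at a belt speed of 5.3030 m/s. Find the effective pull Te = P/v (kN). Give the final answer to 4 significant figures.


Te = P / v = 150.1210 / 5.3030
Te = 28.31 kN


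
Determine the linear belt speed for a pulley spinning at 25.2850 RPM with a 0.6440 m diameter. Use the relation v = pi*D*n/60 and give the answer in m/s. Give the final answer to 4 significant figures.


v = pi * 0.6440 * 25.2850 / 60
v = 0.8526 m/s


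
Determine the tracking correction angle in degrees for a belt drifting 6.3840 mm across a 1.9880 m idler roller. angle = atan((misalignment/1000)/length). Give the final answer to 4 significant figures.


misalign_m = 6.3840 / 1000 = 0.006384 m
angle = atan(0.006384 / 1.9880)
angle = 0.1840 deg


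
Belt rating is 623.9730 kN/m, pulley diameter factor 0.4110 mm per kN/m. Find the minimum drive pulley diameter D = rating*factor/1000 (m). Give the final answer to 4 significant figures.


D = 623.9730 * 0.4110 / 1000
D = 0.2565 m


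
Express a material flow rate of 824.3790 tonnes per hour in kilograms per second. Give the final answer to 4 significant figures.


m_dot = 824.3790 * 1000 / 3600
m_dot = 229.0 kg/s


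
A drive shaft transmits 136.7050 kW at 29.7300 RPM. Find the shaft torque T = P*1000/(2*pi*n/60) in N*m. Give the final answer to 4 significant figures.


omega = 2*pi*29.7300/60 = 3.11332 rad/s
T = 136.7050*1000 / 3.11332
T = 43910 N*m


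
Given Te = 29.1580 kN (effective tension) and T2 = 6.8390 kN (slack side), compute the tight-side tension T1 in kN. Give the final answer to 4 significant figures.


T1 = Te + T2 = 29.1580 + 6.8390
T1 = 36.00 kN


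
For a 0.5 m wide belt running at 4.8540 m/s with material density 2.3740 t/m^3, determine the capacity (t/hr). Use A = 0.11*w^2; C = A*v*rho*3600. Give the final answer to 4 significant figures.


A = 0.11 * 0.5^2 = 0.0275 m^2
C = 0.0275 * 4.8540 * 2.3740 * 3600
C = 1141 t/hr


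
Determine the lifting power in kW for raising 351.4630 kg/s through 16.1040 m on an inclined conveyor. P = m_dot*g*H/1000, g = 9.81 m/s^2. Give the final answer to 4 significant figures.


P = 351.4630 * 9.81 * 16.1040 / 1000
P = 55.52 kW


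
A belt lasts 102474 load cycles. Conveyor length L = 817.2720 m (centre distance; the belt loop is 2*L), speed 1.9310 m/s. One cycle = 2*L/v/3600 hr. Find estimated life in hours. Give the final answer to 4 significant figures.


cycle_time = 2 * 817.2720 / 1.9310 / 3600 = 0.235132 hr
life = 102474 * 0.235132 = 24090 hours


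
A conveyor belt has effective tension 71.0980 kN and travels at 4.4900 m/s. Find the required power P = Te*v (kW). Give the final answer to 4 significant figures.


P = Te * v = 71.0980 * 4.4900
P = 319.2 kW


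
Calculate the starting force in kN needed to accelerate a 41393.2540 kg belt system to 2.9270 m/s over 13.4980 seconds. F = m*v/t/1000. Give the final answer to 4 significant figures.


F = 41393.2540 * 2.9270 / 13.4980 / 1000
F = 8.976 kN


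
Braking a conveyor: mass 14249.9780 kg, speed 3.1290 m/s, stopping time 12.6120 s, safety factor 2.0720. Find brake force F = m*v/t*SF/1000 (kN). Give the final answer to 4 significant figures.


F = 14249.9780 * 3.1290 / 12.6120 * 2.0720 / 1000
F = 7.325 kN


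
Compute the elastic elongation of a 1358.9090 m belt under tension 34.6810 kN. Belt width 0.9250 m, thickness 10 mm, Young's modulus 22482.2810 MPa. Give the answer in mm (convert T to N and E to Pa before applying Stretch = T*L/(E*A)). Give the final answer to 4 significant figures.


A = 0.9250 * 0.01 = 0.00925 m^2
Stretch = 34.6810*1000 * 1358.9090 / (22482.2810e6 * 0.00925) * 1000
Stretch = 226.6 mm


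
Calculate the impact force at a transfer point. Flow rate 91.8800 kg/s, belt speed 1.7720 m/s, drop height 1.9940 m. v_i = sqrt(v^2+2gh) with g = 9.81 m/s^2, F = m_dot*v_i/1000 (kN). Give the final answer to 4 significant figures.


v_i = sqrt(1.7720^2 + 2*9.81*1.9940) = 6.50094 m/s
F = 91.8800 * 6.50094 / 1000
F = 0.5973 kN


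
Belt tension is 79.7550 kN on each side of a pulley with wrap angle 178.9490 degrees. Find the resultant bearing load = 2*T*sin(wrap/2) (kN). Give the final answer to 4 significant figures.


F = 2 * 79.7550 * sin(178.9490/2 deg)
F = 159.5 kN


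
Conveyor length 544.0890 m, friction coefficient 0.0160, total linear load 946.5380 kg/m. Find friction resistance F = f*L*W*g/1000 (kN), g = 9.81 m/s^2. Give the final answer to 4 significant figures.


F = 0.0160 * 544.0890 * 946.5380 * 9.81 / 1000
F = 80.83 kN


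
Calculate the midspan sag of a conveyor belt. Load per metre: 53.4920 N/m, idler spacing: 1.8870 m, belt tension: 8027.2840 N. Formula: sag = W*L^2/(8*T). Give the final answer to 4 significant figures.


sag = 53.4920 * 1.8870^2 / (8 * 8027.2840)
sag = 0.002966 m


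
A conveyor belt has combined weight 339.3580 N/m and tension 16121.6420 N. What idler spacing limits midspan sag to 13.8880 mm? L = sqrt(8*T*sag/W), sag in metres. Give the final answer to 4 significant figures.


sag = 13.8880/1000 = 0.013888 m
L = sqrt(8 * 16121.6420 * 0.013888 / 339.3580)
L = 2.297 m


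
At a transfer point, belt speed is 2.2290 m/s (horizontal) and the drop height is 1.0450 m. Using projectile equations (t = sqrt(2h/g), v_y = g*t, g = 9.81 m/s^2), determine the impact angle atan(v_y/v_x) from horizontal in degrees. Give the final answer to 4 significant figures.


t = sqrt(2*1.0450/9.81) = 0.461571 s
v_y = 9.81 * 0.461571 = 4.52801 m/s
angle = atan(4.52801 / 2.2290) = 63.79 deg


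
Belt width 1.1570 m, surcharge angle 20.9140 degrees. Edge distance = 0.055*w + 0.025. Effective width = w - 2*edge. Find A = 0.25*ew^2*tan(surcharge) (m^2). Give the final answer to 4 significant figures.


edge = 0.055*1.1570 + 0.025 = 0.088635 m
ew = 1.1570 - 2*0.088635 = 0.97973 m
A = 0.25 * 0.97973^2 * tan(20.9140 deg)
A = 0.09170 m^2


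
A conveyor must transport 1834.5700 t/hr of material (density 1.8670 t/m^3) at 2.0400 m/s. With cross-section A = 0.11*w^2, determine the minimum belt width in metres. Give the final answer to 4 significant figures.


A_req = 1834.5700 / (2.0400 * 1.8670 * 3600) = 0.1338 m^2
w = sqrt(0.1338 / 0.11)
w = 1.103 m


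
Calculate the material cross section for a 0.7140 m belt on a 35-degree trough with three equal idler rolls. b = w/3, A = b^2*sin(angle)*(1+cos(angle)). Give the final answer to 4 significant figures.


b = 0.7140/3 = 0.238 m
A = 0.238^2 * sin(35 deg) * (1 + cos(35 deg))
A = 0.05910 m^2


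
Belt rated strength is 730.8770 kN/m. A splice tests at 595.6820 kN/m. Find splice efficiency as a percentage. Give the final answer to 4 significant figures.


Eff = 595.6820 / 730.8770 * 100
Eff = 81.50 %


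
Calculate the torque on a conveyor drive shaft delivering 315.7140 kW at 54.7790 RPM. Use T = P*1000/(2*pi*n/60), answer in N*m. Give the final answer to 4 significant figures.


omega = 2*pi*54.7790/60 = 5.73644 rad/s
T = 315.7140*1000 / 5.73644
T = 55040 N*m
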